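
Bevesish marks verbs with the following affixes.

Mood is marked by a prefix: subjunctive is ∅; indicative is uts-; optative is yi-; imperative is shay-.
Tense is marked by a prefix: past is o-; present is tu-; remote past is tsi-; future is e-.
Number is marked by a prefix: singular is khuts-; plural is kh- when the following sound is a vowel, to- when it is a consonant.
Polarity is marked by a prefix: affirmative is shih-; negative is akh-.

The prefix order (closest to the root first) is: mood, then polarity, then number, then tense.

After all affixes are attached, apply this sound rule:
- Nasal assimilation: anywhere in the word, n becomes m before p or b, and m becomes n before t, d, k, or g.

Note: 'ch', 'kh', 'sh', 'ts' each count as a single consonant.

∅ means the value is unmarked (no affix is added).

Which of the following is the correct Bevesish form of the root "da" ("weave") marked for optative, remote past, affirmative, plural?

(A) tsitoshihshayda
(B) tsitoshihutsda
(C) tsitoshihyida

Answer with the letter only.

Attach mood optative yi- → yida.
Attach polarity affirmative shih- → shihyida.
Attach number plural to- (before consonant 'sh') → toshihyida.
Attach tense remote past tsi- → tsitoshihyida.
Nasal assimilation: no change.
So the correct form is tsitoshihyida, option (C).
(A) tsitoshihshayda is wrong: it uses imperative instead of optative for mood.
(B) tsitoshihutsda is wrong: it uses indicative instead of optative for mood.

C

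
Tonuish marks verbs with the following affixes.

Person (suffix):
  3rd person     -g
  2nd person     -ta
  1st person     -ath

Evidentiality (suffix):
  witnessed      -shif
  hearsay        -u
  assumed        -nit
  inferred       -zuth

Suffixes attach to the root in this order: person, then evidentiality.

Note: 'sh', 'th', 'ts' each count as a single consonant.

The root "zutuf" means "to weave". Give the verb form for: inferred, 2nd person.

Attach person 2nd person -ta → zutufta.
Attach evidentiality inferred -zuth → zutuftazuth.

zutuftazuth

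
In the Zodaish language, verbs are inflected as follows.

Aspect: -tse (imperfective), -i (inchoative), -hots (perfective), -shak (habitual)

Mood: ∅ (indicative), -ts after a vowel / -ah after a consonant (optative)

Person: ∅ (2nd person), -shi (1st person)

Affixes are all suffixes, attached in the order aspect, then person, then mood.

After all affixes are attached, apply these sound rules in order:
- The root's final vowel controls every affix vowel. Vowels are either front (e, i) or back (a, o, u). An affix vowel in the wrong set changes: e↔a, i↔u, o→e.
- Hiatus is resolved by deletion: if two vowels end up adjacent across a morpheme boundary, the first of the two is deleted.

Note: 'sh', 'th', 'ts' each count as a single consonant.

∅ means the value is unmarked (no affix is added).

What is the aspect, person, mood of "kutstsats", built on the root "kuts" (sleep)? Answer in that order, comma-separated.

imperfective, 2nd person, optative

Segment: kuts-tse-ts.
aspect: -tse → imperfective.
person: ∅ → 2nd person.
mood: -ts/ah → optative.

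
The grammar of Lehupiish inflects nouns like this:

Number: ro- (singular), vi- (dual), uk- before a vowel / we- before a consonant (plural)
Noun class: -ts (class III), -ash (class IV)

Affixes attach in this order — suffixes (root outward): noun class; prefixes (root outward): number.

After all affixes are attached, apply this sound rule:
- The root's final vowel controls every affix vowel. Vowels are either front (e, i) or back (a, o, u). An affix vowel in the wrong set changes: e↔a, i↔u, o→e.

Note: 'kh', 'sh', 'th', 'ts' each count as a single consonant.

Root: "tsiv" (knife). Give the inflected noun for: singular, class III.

Attach number singular ro- → rotsiv.
Attach noun class class III -ts → rotsivts.
Apply vowel harmony: rotsivts → retsivts.

retsivts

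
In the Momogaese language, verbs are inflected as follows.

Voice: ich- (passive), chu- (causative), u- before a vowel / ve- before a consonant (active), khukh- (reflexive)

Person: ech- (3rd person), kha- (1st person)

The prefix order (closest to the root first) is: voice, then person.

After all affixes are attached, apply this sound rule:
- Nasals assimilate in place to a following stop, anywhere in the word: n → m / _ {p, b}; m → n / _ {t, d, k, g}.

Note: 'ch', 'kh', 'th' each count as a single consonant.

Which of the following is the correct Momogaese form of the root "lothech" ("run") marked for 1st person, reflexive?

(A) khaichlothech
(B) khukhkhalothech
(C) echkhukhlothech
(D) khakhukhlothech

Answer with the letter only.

Attach voice reflexive khukh- → khukhlothech.
Attach person 1st person kha- → khakhukhlothech.
Nasal assimilation: no change.
So the correct form is khakhukhlothech, option (D).
(C) echkhukhlothech is wrong: it uses 3rd person instead of 1st person for person.
(B) khukhkhalothech is wrong: it has the affixes in the wrong order.
(A) khaichlothech is wrong: it uses passive instead of reflexive for voice.

D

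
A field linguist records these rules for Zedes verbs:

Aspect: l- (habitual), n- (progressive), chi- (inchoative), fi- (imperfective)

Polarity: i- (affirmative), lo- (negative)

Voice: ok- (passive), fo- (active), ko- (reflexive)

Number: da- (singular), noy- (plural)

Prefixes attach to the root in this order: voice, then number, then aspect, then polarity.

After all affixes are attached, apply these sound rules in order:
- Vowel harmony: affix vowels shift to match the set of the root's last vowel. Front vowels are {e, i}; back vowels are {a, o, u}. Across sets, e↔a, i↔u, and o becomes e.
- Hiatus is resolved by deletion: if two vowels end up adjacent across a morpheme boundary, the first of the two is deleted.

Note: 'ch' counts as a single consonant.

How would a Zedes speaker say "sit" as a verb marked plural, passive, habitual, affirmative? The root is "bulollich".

ilneyekbulollich

Attach voice passive ok- → okbulollich.
Attach number plural noy- → noyokbulollich.
Attach aspect habitual l- → lnoyokbulollich.
Attach polarity affirmative i- → ilnoyokbulollich.
Apply vowel harmony: ilnoyokbulollich → ilneyekbulollich.
Vowel deletion: no change.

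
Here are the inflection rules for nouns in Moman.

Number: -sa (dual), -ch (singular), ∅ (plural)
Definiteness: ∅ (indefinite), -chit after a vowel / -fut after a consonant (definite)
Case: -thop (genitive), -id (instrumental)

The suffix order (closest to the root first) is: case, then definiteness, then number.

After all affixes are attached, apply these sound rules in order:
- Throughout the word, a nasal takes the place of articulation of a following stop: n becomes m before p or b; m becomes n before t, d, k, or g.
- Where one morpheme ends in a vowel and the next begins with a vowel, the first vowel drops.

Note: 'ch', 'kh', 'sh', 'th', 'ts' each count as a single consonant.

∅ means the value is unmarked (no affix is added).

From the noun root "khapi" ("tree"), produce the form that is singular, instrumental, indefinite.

khapidch

Attach case instrumental -id → khapiid.
definiteness = indefinite: zero marking, form stays khapiid.
Attach number singular -ch → khapiidch.
Nasal assimilation: no change.
Apply vowel deletion: khapiidch → khapidch.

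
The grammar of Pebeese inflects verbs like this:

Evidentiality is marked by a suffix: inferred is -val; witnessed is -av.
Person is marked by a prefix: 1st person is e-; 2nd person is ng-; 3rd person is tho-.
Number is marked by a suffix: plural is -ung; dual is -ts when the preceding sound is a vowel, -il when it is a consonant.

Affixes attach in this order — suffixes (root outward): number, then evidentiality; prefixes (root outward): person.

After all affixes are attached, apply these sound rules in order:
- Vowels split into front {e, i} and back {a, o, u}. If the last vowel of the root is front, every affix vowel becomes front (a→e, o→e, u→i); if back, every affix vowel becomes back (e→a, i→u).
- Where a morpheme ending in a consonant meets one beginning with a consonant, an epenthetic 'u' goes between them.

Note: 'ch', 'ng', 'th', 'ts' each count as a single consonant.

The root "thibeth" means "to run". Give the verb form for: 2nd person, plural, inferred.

nguthibethinguvel

Attach person 2nd person ng- → ngthibeth.
Attach number plural -ung → ngthibethung.
Attach evidentiality inferred -val → ngthibethungval.
Apply vowel harmony: ngthibethungval → ngthibethingvel.
Apply epenthesis: ngthibethingvel → nguthibethinguvel.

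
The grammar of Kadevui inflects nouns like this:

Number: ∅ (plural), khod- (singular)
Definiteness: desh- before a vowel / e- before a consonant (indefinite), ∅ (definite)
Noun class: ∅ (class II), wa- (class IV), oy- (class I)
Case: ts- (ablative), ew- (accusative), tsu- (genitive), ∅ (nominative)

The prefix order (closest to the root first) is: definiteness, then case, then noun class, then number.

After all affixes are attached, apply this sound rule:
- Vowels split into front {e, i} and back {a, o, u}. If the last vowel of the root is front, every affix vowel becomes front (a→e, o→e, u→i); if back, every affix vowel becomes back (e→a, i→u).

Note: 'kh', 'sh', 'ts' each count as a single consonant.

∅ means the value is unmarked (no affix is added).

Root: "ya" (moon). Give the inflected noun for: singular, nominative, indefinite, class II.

khodaya

Attach definiteness indefinite e- (before consonant 'y') → eya.
case = nominative: zero marking, form stays eya.
noun class = class II: zero marking, form stays eya.
Attach number singular khod- → khodeya.
Apply vowel harmony: khodeya → khodaya.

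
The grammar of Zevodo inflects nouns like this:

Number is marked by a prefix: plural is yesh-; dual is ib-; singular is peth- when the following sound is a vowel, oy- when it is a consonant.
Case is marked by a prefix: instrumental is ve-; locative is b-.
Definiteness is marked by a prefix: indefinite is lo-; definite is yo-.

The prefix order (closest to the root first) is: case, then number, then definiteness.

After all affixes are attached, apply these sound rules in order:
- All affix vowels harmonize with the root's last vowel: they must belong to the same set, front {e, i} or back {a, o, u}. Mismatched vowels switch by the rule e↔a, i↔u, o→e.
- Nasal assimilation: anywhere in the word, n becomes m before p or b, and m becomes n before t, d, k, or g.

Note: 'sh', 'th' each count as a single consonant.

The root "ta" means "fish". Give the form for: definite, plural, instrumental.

Attach case instrumental ve- → veta.
Attach number plural yesh- → yeshveta.
Attach definiteness definite yo- → yoyeshveta.
Apply vowel harmony: yoyeshveta → yoyashvata.
Nasal assimilation: no change.

yoyashvata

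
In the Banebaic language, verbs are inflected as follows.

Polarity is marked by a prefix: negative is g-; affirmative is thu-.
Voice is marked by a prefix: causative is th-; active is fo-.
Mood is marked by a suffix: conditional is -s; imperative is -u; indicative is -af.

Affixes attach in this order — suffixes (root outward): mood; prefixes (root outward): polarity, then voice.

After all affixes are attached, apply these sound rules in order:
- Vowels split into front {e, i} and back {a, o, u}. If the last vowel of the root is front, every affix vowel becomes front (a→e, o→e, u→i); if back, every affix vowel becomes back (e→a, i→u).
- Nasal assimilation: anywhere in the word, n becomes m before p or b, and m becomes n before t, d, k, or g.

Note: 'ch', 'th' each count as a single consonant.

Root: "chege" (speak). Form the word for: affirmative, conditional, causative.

Attach mood conditional -s → cheges.
Attach polarity affirmative thu- → thucheges.
Attach voice causative th- → ththucheges.
Apply vowel harmony: ththucheges → ththicheges.
Nasal assimilation: no change.

ththicheges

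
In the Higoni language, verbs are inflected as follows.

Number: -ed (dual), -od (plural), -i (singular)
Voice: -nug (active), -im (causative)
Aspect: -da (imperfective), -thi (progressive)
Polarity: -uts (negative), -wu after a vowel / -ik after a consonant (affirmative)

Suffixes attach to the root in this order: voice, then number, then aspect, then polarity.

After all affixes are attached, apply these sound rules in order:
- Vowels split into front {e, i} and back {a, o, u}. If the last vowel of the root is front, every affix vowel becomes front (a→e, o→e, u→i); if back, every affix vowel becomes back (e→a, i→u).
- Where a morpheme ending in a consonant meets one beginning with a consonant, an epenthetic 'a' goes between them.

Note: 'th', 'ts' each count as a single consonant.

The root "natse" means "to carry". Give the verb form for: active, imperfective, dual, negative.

natsenigedadeits

Attach voice active -nug → natsenug.
Attach number dual -ed → natsenuged.
Attach aspect imperfective -da → natsenugedda.
Attach polarity negative -uts → natsenugeddauts.
Apply vowel harmony: natsenugeddauts → natsenigeddeits.
Apply epenthesis: natsenigeddeits → natsenigedadeits.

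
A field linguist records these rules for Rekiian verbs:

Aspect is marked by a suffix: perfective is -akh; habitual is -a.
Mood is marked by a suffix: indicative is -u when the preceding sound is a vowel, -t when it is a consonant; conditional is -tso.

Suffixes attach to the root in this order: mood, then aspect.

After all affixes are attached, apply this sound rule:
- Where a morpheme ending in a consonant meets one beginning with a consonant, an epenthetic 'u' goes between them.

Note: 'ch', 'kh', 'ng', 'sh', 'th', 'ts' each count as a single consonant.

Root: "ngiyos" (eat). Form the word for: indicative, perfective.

ngiyosutakh

Attach mood indicative -t (after consonant 's') → ngiyost.
Attach aspect perfective -akh → ngiyostakh.
Apply epenthesis: ngiyostakh → ngiyosutakh.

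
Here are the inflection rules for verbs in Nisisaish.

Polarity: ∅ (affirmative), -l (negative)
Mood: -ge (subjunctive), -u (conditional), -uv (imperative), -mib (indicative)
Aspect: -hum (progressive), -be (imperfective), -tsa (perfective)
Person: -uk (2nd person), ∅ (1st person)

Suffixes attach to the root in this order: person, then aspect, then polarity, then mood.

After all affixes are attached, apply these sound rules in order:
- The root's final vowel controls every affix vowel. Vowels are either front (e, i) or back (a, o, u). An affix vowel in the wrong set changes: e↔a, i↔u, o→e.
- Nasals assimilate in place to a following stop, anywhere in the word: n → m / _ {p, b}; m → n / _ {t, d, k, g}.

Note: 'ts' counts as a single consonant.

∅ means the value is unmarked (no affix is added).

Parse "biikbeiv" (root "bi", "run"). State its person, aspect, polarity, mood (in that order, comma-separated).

Segment: bi-uk-be-uv.
person: -uk → 2nd person.
aspect: -be → imperfective.
polarity: ∅ → affirmative.
mood: -uv → imperative.

2nd person, imperfective, affirmative, imperative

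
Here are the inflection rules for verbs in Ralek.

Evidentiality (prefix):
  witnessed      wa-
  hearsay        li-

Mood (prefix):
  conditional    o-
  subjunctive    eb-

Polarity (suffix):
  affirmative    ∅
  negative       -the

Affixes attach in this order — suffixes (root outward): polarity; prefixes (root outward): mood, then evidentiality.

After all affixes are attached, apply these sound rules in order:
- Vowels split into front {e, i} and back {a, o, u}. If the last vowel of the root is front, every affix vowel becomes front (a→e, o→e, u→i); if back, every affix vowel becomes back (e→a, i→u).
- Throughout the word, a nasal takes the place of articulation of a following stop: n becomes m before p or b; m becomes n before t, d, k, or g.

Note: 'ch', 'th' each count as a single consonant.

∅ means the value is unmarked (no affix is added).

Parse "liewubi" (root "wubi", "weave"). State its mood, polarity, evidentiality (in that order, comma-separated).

conditional, affirmative, hearsay

Segment: li-o-wubi.
mood: o- → conditional.
polarity: ∅ → affirmative.
evidentiality: li- → hearsay.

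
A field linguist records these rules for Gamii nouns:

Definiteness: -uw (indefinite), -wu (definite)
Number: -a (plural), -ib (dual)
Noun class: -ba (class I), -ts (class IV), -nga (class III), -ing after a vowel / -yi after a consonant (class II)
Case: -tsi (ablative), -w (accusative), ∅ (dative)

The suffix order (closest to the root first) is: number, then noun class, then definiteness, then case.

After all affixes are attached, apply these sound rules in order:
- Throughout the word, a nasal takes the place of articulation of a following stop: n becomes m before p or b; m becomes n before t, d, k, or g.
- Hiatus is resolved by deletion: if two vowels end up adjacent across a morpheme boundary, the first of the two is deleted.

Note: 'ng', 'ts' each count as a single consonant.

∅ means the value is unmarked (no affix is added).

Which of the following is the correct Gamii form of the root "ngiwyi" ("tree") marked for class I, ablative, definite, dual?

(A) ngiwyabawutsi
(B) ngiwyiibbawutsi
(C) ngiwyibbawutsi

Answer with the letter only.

Attach number dual -ib → ngiwyiib.
Attach noun class class I -ba → ngiwyiibba.
Attach definiteness definite -wu → ngiwyiibbawu.
Attach case ablative -tsi → ngiwyiibbawutsi.
Nasal assimilation: no change.
Apply vowel deletion: ngiwyiibbawutsi → ngiwyibbawutsi.
So the correct form is ngiwyibbawutsi, option (C).
(A) ngiwyabawutsi is wrong: it uses plural instead of dual for number.
(B) ngiwyiibbawutsi is wrong: it fails to apply the sound rule(s).

C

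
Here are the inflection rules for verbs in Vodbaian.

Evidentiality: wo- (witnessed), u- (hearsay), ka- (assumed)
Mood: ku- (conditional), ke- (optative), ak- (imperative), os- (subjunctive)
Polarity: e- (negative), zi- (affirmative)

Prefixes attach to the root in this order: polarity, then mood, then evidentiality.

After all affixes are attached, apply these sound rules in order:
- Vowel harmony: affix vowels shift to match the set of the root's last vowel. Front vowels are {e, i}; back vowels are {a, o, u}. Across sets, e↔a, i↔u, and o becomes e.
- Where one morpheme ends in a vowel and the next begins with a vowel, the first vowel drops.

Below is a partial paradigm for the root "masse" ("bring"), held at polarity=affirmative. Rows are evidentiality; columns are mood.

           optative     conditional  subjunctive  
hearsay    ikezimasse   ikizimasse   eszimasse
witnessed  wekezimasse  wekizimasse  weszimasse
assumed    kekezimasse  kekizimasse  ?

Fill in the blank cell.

keszimasse

Attach polarity affirmative zi- → zimasse.
Attach mood subjunctive os- → oszimasse.
Attach evidentiality assumed ka- → kaoszimasse.
Apply vowel harmony: kaoszimasse → keeszimasse.
Apply vowel deletion: keeszimasse → keszimasse.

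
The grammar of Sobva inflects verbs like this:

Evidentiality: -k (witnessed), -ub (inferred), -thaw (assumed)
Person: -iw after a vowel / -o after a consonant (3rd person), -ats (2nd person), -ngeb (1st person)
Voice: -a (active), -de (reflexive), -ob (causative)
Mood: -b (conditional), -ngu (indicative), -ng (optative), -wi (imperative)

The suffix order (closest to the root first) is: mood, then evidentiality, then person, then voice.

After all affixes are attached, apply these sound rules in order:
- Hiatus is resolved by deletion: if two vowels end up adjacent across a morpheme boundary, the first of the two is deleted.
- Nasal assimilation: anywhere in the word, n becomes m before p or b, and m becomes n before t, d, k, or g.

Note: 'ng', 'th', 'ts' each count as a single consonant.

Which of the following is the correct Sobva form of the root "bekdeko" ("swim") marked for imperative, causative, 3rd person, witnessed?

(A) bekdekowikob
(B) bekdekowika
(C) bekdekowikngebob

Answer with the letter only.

A

Attach mood imperative -wi → bekdekowi.
Attach evidentiality witnessed -k → bekdekowik.
Attach person 3rd person -o (after consonant 'k') → bekdekowiko.
Attach voice causative -ob → bekdekowikoob.
Apply vowel deletion: bekdekowikoob → bekdekowikob.
Nasal assimilation: no change.
So the correct form is bekdekowikob, option (A).
(C) bekdekowikngebob is wrong: it uses 1st person instead of 3rd person for person.
(B) bekdekowika is wrong: it uses active instead of causative for voice.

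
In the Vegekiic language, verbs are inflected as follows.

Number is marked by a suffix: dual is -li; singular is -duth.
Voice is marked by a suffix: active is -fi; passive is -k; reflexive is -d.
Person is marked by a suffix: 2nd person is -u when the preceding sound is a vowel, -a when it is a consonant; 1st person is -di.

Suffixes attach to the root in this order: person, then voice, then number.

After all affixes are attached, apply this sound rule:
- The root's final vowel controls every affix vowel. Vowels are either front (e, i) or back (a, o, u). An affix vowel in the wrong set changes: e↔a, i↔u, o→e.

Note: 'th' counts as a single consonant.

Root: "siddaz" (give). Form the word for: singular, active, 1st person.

siddazdufuduth

Attach person 1st person -di → siddazdi.
Attach voice active -fi → siddazdifi.
Attach number singular -duth → siddazdifiduth.
Apply vowel harmony: siddazdifiduth → siddazdufuduth.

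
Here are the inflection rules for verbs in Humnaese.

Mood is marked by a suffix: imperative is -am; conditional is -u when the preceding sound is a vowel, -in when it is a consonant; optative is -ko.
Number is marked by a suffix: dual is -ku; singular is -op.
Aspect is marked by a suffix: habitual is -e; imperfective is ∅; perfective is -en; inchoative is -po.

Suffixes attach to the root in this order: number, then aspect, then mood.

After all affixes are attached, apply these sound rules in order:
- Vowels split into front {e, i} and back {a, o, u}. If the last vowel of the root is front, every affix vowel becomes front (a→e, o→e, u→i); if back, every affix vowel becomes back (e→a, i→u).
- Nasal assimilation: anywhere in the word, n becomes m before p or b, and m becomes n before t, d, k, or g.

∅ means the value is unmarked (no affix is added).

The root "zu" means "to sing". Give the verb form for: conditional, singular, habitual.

zuopau

Attach number singular -op → zuop.
Attach aspect habitual -e → zuope.
Attach mood conditional -u (after vowel 'e') → zuopeu.
Apply vowel harmony: zuopeu → zuopau.
Nasal assimilation: no change.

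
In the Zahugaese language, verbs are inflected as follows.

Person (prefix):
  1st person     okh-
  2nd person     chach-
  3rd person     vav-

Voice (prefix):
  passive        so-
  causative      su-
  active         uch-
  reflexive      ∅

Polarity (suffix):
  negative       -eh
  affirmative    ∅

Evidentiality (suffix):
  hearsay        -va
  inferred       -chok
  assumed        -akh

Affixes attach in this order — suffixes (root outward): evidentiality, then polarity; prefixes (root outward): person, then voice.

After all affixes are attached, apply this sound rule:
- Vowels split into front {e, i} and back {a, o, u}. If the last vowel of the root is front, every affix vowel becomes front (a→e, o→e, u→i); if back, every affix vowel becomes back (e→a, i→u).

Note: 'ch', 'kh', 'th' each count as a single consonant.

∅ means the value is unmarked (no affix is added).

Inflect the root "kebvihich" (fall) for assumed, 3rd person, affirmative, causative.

sivevkebvihichekh

Attach evidentiality assumed -akh → kebvihichakh.
Attach person 3rd person vav- → vavkebvihichakh.
polarity = affirmative: zero marking, form stays vavkebvihichakh.
Attach voice causative su- → suvavkebvihichakh.
Apply vowel harmony: suvavkebvihichakh → sivevkebvihichekh.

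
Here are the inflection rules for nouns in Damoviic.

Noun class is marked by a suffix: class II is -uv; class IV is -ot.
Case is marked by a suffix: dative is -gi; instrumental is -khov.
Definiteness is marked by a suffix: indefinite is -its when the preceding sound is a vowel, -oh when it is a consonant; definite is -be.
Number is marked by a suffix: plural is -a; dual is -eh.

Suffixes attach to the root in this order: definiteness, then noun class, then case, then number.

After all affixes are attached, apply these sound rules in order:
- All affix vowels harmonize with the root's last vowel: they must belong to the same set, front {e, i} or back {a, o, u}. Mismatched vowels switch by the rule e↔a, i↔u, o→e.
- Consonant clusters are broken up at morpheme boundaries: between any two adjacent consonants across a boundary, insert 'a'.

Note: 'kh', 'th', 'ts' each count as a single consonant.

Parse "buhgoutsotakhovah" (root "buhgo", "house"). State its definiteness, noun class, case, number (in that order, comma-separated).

Segment: buhgo-its-ot-khov-eh.
definiteness: -its/oh → indefinite.
noun class: -ot → class IV.
case: -khov → instrumental.
number: -eh → dual.

indefinite, class IV, instrumental, dual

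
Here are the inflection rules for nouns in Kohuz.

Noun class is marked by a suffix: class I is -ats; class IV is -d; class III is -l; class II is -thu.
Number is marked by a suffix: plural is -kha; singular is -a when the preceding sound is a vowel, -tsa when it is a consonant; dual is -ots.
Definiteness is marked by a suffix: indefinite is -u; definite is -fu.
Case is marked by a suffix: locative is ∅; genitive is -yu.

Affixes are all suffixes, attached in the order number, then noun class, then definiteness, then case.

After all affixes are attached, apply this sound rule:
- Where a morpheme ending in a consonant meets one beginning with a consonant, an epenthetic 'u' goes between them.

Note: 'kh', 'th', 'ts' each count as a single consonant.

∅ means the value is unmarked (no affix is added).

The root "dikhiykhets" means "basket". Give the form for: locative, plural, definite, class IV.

Attach number plural -kha → dikhiykhetskha.
Attach noun class class IV -d → dikhiykhetskhad.
Attach definiteness definite -fu → dikhiykhetskhadfu.
case = locative: zero marking, form stays dikhiykhetskhadfu.
Apply epenthesis: dikhiykhetskhadfu → dikhiykhetsukhadufu.

dikhiykhetsukhadufu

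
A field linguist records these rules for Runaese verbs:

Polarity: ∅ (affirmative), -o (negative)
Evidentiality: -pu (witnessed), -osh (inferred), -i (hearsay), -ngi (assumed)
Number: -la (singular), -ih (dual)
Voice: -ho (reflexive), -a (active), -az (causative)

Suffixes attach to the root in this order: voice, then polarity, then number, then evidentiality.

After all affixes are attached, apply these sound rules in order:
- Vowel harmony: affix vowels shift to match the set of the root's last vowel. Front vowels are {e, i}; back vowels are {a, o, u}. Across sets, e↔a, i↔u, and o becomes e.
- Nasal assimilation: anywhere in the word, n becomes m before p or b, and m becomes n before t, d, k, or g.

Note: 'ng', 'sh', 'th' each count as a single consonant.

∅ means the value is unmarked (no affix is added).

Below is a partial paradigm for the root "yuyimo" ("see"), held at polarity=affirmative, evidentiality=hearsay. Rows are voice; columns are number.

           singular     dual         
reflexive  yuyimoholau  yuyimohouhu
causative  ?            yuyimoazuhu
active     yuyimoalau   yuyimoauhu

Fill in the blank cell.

Attach voice causative -az → yuyimoaz.
polarity = affirmative: zero marking, form stays yuyimoaz.
Attach number singular -la → yuyimoazla.
Attach evidentiality hearsay -i → yuyimoazlai.
Apply vowel harmony: yuyimoazlai → yuyimoazlau.
Nasal assimilation: no change.

yuyimoazlau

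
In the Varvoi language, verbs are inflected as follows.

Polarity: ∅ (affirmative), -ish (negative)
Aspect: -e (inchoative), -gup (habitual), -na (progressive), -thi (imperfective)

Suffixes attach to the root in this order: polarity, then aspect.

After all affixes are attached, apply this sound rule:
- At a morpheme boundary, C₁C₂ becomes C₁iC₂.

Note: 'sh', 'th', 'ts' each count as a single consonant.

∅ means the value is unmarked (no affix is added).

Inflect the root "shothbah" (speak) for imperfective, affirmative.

polarity = affirmative: zero marking, form stays shothbah.
Attach aspect imperfective -thi → shothbahthi.
Apply epenthesis: shothbahthi → shothbahithi.

shothbahithi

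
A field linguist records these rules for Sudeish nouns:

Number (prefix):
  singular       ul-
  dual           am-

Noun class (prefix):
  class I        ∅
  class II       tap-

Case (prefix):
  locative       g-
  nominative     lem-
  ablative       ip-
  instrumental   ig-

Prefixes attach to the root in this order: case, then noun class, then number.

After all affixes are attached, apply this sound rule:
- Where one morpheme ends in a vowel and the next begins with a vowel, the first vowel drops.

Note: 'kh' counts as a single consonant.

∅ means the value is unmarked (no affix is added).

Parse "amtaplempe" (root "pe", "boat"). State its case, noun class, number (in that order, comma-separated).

Segment: am-tap-lem-pe.
case: lem- → nominative.
noun class: tap- → class II.
number: am- → dual.

nominative, class II, dual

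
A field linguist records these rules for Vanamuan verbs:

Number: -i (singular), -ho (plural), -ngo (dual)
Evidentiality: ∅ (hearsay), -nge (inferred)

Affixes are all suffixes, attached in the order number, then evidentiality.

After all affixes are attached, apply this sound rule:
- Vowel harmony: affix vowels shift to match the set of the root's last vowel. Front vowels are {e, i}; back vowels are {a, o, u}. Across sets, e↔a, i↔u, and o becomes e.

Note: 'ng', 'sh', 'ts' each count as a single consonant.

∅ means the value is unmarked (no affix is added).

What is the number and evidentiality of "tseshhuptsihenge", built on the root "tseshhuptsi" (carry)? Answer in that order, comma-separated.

plural, inferred

Segment: tseshhuptsi-ho-nge.
number: -ho → plural.
evidentiality: -nge → inferred.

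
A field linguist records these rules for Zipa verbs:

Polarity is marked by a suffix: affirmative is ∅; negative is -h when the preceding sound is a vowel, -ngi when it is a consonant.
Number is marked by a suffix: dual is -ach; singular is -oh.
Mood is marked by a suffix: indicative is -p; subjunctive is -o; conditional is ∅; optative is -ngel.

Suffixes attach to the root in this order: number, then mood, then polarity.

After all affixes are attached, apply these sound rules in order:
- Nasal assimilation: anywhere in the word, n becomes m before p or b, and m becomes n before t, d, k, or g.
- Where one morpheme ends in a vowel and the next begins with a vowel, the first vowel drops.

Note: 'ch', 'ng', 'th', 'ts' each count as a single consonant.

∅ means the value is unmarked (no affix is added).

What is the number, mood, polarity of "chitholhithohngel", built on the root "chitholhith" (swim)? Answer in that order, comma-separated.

Segment: chitholhith-oh-ngel.
number: -oh → singular.
mood: -ngel → optative.
polarity: ∅ → affirmative.

singular, optative, affirmative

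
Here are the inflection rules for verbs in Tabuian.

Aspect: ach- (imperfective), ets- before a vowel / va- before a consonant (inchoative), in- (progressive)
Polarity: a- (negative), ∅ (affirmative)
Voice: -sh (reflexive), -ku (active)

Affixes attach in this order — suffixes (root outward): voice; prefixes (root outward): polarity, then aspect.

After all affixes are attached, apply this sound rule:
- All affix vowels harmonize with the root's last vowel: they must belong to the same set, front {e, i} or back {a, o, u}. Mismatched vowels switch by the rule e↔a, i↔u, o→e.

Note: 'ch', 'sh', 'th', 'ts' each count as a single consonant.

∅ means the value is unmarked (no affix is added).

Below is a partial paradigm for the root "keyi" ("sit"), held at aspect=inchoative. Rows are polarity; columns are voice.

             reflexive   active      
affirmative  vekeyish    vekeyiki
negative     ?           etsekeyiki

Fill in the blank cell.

etsekeyish

Attach polarity negative a- → akeyi.
Attach aspect inchoative ets- (before vowel 'a') → etsakeyi.
Attach voice reflexive -sh → etsakeyish.
Apply vowel harmony: etsakeyish → etsekeyish.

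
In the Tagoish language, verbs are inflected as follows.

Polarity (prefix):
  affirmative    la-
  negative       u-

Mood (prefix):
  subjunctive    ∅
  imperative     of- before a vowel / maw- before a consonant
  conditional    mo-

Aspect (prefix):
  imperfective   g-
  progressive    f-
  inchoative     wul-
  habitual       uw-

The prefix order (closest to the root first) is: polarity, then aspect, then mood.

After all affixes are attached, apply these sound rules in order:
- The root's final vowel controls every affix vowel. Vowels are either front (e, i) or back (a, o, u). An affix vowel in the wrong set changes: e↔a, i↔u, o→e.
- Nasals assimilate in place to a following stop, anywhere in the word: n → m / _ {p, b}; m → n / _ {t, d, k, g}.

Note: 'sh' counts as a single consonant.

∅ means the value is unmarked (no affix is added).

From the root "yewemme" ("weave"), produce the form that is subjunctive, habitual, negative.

iwiyewemme

Attach polarity negative u- → uyewemme.
Attach aspect habitual uw- → uwuyewemme.
mood = subjunctive: zero marking, form stays uwuyewemme.
Apply vowel harmony: uwuyewemme → iwiyewemme.
Nasal assimilation: no change.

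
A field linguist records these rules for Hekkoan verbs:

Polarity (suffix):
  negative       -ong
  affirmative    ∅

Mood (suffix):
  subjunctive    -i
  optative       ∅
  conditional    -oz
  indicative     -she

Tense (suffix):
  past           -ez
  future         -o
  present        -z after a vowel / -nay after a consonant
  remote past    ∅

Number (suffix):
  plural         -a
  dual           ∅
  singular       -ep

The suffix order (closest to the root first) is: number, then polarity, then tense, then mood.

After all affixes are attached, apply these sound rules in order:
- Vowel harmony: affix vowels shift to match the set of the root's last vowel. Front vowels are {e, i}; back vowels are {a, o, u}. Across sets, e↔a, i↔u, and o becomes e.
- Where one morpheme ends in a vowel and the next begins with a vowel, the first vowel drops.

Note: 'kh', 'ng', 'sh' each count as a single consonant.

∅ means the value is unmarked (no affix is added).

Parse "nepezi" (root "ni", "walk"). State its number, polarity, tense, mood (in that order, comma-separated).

singular, affirmative, past, subjunctive

Segment: ni-ep-ez-i.
number: -ep → singular.
polarity: ∅ → affirmative.
tense: -ez → past.
mood: -i → subjunctive.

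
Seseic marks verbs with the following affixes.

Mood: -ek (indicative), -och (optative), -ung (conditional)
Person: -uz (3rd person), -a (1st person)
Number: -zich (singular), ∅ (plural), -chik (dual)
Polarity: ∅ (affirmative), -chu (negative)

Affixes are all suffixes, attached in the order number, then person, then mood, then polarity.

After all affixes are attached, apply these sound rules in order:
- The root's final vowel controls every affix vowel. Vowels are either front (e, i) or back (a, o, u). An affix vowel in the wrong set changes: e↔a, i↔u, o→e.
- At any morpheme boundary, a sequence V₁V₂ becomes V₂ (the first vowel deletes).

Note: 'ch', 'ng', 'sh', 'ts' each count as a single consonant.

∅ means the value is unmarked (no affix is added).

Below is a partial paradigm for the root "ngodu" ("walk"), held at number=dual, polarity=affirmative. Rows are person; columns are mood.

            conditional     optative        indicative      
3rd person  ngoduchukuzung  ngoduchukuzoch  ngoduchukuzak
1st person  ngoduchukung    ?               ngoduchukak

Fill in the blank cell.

Attach number dual -chik → ngoduchik.
Attach person 1st person -a → ngoduchika.
Attach mood optative -och → ngoduchikaoch.
polarity = affirmative: zero marking, form stays ngoduchikaoch.
Apply vowel harmony: ngoduchikaoch → ngoduchukaoch.
Apply vowel deletion: ngoduchukaoch → ngoduchukoch.

ngoduchukoch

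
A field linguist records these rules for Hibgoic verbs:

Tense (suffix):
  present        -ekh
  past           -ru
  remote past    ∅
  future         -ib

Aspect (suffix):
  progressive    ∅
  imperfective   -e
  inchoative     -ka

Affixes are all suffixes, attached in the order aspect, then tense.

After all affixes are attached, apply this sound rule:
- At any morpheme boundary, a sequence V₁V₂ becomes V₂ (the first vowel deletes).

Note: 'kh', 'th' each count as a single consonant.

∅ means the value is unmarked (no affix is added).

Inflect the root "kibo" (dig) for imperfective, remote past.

Attach aspect imperfective -e → kiboe.
tense = remote past: zero marking, form stays kiboe.
Apply vowel deletion: kiboe → kibe.

kibe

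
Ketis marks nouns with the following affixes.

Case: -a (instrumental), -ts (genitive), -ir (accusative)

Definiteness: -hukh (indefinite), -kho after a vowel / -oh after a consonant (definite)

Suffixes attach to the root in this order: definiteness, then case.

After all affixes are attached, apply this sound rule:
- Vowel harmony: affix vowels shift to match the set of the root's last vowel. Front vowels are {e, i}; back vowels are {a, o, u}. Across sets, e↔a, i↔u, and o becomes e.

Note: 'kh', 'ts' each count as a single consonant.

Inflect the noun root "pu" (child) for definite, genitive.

Attach definiteness definite -kho (after vowel 'u') → pukho.
Attach case genitive -ts → pukhots.
Vowel harmony: no change.

pukhots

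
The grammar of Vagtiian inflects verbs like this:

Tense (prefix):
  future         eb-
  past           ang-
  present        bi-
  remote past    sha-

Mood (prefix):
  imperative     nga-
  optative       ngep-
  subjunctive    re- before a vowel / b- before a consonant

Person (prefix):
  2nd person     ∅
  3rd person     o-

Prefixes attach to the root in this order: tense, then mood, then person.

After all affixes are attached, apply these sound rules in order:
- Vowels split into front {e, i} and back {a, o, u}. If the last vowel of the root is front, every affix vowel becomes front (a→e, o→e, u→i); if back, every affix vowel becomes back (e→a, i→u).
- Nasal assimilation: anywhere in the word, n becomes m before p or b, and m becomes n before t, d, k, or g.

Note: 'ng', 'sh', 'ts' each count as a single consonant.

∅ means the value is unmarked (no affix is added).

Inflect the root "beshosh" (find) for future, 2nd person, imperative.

ngaabbeshosh

Attach tense future eb- → ebbeshosh.
Attach mood imperative nga- → ngaebbeshosh.
person = 2nd person: zero marking, form stays ngaebbeshosh.
Apply vowel harmony: ngaebbeshosh → ngaabbeshosh.
Nasal assimilation: no change.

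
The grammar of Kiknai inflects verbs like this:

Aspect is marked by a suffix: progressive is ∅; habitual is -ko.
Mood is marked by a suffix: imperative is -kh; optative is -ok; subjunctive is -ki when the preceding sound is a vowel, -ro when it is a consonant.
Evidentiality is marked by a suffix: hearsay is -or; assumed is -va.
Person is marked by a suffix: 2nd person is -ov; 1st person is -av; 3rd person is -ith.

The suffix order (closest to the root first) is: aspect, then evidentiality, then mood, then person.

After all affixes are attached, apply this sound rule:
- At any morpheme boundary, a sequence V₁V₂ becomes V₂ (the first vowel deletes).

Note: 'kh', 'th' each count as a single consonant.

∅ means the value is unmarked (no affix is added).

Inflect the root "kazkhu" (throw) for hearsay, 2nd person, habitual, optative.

Attach aspect habitual -ko → kazkhuko.
Attach evidentiality hearsay -or → kazkhukoor.
Attach mood optative -ok → kazkhukoorok.
Attach person 2nd person -ov → kazkhukoorokov.
Apply vowel deletion: kazkhukoorokov → kazkhukorokov.

kazkhukorokov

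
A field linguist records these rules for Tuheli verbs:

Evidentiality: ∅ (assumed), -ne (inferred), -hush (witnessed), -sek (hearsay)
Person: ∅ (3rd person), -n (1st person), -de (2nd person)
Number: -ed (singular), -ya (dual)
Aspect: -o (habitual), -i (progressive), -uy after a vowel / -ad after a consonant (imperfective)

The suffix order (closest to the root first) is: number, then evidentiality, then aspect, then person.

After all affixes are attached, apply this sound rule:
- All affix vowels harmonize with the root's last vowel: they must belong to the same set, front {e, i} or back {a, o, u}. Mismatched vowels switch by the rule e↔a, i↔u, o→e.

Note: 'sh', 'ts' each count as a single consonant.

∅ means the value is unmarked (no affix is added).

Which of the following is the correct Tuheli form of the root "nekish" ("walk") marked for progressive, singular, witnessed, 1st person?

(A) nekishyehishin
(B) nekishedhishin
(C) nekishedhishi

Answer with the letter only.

Attach number singular -ed → nekished.
Attach evidentiality witnessed -hush → nekishedhush.
Attach aspect progressive -i → nekishedhushi.
Attach person 1st person -n → nekishedhushin.
Apply vowel harmony: nekishedhushin → nekishedhishin.
So the correct form is nekishedhishin, option (B).
(C) nekishedhishi is wrong: it uses 3rd person instead of 1st person for person.
(A) nekishyehishin is wrong: it uses dual instead of singular for number.

B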